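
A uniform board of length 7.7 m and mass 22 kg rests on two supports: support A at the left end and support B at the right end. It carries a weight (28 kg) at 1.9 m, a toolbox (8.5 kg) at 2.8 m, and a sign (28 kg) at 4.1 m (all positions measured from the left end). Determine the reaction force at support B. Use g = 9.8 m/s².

R_B ≈ 352 N

About support A:
Beam weight: 22 × 9.8 = 215.6 N down at 3.85 m → arm 3.85 m, τ = 215.6 × 3.85 = 830.1 N·m clockwise.
Weight: 28 × 9.8 = 274.4 N down at 1.9 m → arm 1.9 m, τ = 274.4 × 1.9 = 521.4 N·m clockwise.
Toolbox: 8.5 × 9.8 = 83.3 N down at 2.8 m → arm 2.8 m, τ = 83.3 × 2.8 = 233.2 N·m clockwise.
Sign: 28 × 9.8 = 274.4 N down at 4.1 m → arm 4.1 m, τ = 274.4 × 4.1 = 1125 N·m clockwise.
Net load moment about support A = 2710 N·m clockwise.
Reaction R at support B is upward at 7.7 m, arm 7.7 m → moment R × 7.7 counterclockwise.
Στ = 0 ⇒ R × 7.7 = 2710 ⇒ R = 352 N.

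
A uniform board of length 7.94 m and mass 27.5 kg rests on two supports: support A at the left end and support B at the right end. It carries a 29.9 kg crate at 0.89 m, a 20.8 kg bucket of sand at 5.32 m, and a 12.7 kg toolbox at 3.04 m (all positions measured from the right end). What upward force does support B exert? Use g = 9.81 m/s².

Sum moments about support A (its reaction then has zero moment arm).
Beam weight: 27.5 × 9.81 = 269.8 N down at 3.97 m → arm 3.97 m, τ = 269.8 × 3.97 = 1071 N·m clockwise.
Crate: 29.9 × 9.81 = 293.3 N down at 0.89 m → arm 7.05 m, τ = 293.3 × 7.05 = 2068 N·m clockwise.
Bucket of sand: 20.8 × 9.81 = 204 N down at 5.32 m → arm 2.62 m, τ = 204 × 2.62 = 534.5 N·m clockwise.
Toolbox: 12.7 × 9.81 = 124.6 N down at 3.04 m → arm 4.9 m, τ = 124.6 × 4.9 = 610.5 N·m clockwise.
Net load moment about support A = 4284 N·m clockwise.
Reaction R at support B is upward at 0 m, arm 7.94 m → moment R × 7.94 counterclockwise.
Στ = 0 ⇒ R × 7.94 = 4284 ⇒ R = 540 N.

R_B ≈ 540 N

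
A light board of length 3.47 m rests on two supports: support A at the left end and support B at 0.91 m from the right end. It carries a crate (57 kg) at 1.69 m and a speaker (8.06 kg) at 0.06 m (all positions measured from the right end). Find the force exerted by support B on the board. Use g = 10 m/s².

Take moments about support A.
Crate: 57 × 10 = 570 N down at 1.69 m → arm 1.78 m, τ = 570 × 1.78 = 1015 N·m clockwise.
Speaker: 8.06 × 10 = 80.6 N down at 0.06 m → arm 3.41 m, τ = 80.6 × 3.41 = 274.8 N·m clockwise.
Net load moment about support A = 1290 N·m clockwise.
Reaction R at support B is upward at 0.91 m, arm 2.56 m → moment R × 2.56 counterclockwise.
For rotational equilibrium, R × 2.56 = 1290, so R = 504 N.

R_B ≈ 504 N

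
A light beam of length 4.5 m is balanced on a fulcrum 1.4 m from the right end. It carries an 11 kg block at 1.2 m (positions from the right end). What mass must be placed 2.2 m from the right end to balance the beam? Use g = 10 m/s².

m ≈ 2.75 kg

Choose the fulcrum (at 1.4 m from the right end) as the axis so the support reaction has zero arm there.
Block: 11 × 10 = 110 N down at 1.2 m → arm 0.2 m, τ = 110 × 0.2 = 22 N·m clockwise.
Net moment of known loads = 22 N·m clockwise.
An unknown mass m at 2.2 m has arm 0.8 m; its moment is m·g·0.8 counterclockwise.
Balancing moments: m × 10 × 0.8 = 22, giving m = 22 / (10 × 0.8) = 2.75 kg.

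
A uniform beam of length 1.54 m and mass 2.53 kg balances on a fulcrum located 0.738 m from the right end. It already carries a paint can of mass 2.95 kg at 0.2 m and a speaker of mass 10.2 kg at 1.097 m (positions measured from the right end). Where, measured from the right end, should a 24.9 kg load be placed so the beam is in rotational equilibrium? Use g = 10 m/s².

Taking torques about the fulcrum (at 0.738 m from the right end):
Beam weight: 2.53 × 10 = 25.3 N down at 0.77 m → arm 0.032 m, τ = 25.3 × 0.032 = 0.8096 N·m counterclockwise.
Paint can: 2.95 × 10 = 29.5 N down at 0.2 m → arm 0.538 m, τ = 29.5 × 0.538 = 15.87 N·m clockwise.
Speaker: 10.2 × 10 = 102 N down at 1.097 m → arm 0.359 m, τ = 102 × 0.359 = 36.62 N·m counterclockwise.
Net moment of existing loads = 21.56 N·m counterclockwise.
The load weighs 24.9 × 10 = 249 N and must supply an equal clockwise moment, so its lever arm about the fulcrum is 21.56 / 249 = 0.0866 m.
That puts it at 0.738 − 0.0866 = 0.651 m from the right end.

x ≈ 0.651 m from the right end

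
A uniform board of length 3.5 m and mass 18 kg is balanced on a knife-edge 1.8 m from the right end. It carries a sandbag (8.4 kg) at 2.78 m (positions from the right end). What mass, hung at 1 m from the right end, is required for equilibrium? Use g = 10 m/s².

Choose the knife-edge (at 1.8 m from the right end) as the axis so the support reaction has zero arm there.
Beam weight: 18 × 10 = 180 N down at 1.75 m → arm 0.05 m, τ = 180 × 0.05 = 9 N·m clockwise.
Sandbag: 8.4 × 10 = 84 N down at 2.78 m → arm 0.98 m, τ = 84 × 0.98 = 82.32 N·m counterclockwise.
Net moment of known loads = 73.32 N·m counterclockwise.
An unknown mass m at 1 m has arm 0.8 m; its moment is m·g·0.8 clockwise.
For rotational equilibrium, m × 10 × 0.8 = 73.32, so m = 73.32 / (10 × 0.8) = 9.16 kg.

m ≈ 9.16 kg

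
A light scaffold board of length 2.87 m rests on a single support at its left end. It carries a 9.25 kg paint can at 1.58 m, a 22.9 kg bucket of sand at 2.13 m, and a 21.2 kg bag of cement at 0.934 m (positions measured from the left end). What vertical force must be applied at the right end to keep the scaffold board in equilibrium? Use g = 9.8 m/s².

F ≈ 284 N

About the left end:
Paint can: 9.25 × 9.8 = 90.65 N down at 1.58 m → arm 1.58 m, τ = 90.65 × 1.58 = 143.2 N·m clockwise.
Bucket of sand: 22.9 × 9.8 = 224.4 N down at 2.13 m → arm 2.13 m, τ = 224.4 × 2.13 = 478 N·m clockwise.
Bag of cement: 21.2 × 9.8 = 207.8 N down at 0.934 m → arm 0.934 m, τ = 207.8 × 0.934 = 194.1 N·m clockwise.
Net moment of the loads = 815.3 N·m clockwise.
The upward force F acts at the right end, arm 2.87 m, giving F × 2.87 counterclockwise.
Setting net torque to zero: F × 2.87 = 815.3 → F = 815.3 / 2.87 = 284 N.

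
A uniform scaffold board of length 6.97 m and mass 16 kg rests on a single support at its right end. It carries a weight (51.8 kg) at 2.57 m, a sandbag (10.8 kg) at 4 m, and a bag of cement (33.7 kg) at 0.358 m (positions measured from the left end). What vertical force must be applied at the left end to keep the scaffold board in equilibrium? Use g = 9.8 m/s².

Sum moments about the right end (the unknown pivot reaction has zero arm there).
Beam weight: 16 × 9.8 = 156.8 N down at 3.485 m → arm 3.485 m, τ = 156.8 × 3.485 = 546.4 N·m counterclockwise.
Weight: 51.8 × 9.8 = 507.6 N down at 2.57 m → arm 4.4 m, τ = 507.6 × 4.4 = 2233 N·m counterclockwise.
Sandbag: 10.8 × 9.8 = 105.8 N down at 4 m → arm 2.97 m, τ = 105.8 × 2.97 = 314.2 N·m counterclockwise.
Bag of cement: 33.7 × 9.8 = 330.3 N down at 0.358 m → arm 6.612 m, τ = 330.3 × 6.612 = 2184 N·m counterclockwise.
Net moment of the loads = 5278 N·m counterclockwise.
The upward force F acts at the left end, arm 6.97 m, giving F × 6.97 clockwise.
For rotational equilibrium, F × 6.97 = 5278, so F = 5278 / 6.97 = 757 N.

F ≈ 757 N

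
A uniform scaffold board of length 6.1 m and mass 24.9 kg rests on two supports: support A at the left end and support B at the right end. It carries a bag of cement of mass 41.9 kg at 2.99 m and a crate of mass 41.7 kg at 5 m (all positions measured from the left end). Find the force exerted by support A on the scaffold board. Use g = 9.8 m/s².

About support B:
Beam weight: 24.9 × 9.8 = 244 N down at 3.05 m → arm 3.05 m, τ = 244 × 3.05 = 744.2 N·m counterclockwise.
Bag of cement: 41.9 × 9.8 = 410.6 N down at 2.99 m → arm 3.11 m, τ = 410.6 × 3.11 = 1277 N·m counterclockwise.
Crate: 41.7 × 9.8 = 408.7 N down at 5 m → arm 1.1 m, τ = 408.7 × 1.1 = 449.6 N·m counterclockwise.
Net load moment about support B = 2471 N·m counterclockwise.
Reaction R at support A is upward at 0 m, arm 6.1 m → moment R × 6.1 clockwise.
Στ = 0 ⇒ R × 6.1 = 2471 ⇒ R = 405 N.

R_A ≈ 405 N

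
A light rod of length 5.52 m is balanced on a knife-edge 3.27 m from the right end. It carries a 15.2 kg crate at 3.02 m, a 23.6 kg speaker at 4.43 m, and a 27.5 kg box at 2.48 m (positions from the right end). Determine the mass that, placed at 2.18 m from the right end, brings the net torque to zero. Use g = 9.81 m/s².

About the knife-edge (at 3.27 m from the right end):
Crate: 15.2 × 9.81 = 149.1 N down at 3.02 m → arm 0.25 m, τ = 149.1 × 0.25 = 37.27 N·m clockwise.
Speaker: 23.6 × 9.81 = 231.5 N down at 4.43 m → arm 1.16 m, τ = 231.5 × 1.16 = 268.5 N·m counterclockwise.
Box: 27.5 × 9.81 = 269.8 N down at 2.48 m → arm 0.79 m, τ = 269.8 × 0.79 = 213.1 N·m clockwise.
Net moment of known loads = 18.13 N·m counterclockwise.
An unknown mass m at 2.18 m has arm 1.09 m; its moment is m·g·1.09 clockwise.
For rotational equilibrium, m × 9.81 × 1.09 = 18.13, so m = 18.13 / (9.81 × 1.09) = 1.7 kg.

m ≈ 1.7 kg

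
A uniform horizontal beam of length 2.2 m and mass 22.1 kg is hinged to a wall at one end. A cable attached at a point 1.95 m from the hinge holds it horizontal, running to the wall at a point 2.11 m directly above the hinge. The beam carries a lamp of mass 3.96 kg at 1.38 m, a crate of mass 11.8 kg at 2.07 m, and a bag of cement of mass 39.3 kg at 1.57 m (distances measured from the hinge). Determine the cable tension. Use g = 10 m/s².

Take moments about the hinge.
Beam weight: 22.1 × 10 = 221 N down at 1.1 m → arm 1.1 m, τ = 221 × 1.1 = 243.1 N·m clockwise.
Lamp: 3.96 × 10 = 39.6 N down at 1.38 m → arm 1.38 m, τ = 39.6 × 1.38 = 54.65 N·m clockwise.
Crate: 11.8 × 10 = 118 N down at 2.07 m → arm 2.07 m, τ = 118 × 2.07 = 244.3 N·m clockwise.
Bag of cement: 39.3 × 10 = 393 N down at 1.57 m → arm 1.57 m, τ = 393 × 1.57 = 617 N·m clockwise.
Total clockwise load moment = 1159 N·m.
The cable tension T acts at 1.95 m; only its component perpendicular to the beam, T sinθ, produces torque. sinθ = h/√(h²+d²) = 2.11/√(2.11²+1.95²) = 0.7344.
Balancing moments: T × 1.95 × 0.7344 = 1159, giving T = 1159 / 1.432 = 809 N.

T ≈ 809 N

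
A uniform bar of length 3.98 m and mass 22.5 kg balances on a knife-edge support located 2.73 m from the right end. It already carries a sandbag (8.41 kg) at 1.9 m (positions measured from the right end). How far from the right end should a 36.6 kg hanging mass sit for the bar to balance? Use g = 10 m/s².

x ≈ 3.38 m from the right end

Taking torques about the knife-edge support (at 2.73 m from the right end):
Beam weight: 22.5 × 10 = 225 N down at 1.99 m → arm 0.74 m, τ = 225 × 0.74 = 166.5 N·m clockwise.
Sandbag: 8.41 × 10 = 84.1 N down at 1.9 m → arm 0.83 m, τ = 84.1 × 0.83 = 69.8 N·m clockwise.
Net moment of existing loads = 236.3 N·m clockwise.
The hanging mass weighs 36.6 × 10 = 366 N and must supply an equal counterclockwise moment, so its lever arm about the knife-edge support is 236.3 / 366 = 0.646 m.
That puts it at 2.73 + 0.646 = 3.38 m from the right end.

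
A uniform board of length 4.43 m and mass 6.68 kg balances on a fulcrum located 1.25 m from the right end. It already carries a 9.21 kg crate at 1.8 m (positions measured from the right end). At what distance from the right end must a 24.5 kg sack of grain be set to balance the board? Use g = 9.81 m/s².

x ≈ 0.78 m from the right end

Sum moments about the fulcrum (at 1.25 m from the right end) (the support reaction has zero arm there).
Beam weight: 6.68 × 9.81 = 65.53 N down at 2.215 m → arm 0.965 m, τ = 65.53 × 0.965 = 63.24 N·m counterclockwise.
Crate: 9.21 × 9.81 = 90.35 N down at 1.8 m → arm 0.55 m, τ = 90.35 × 0.55 = 49.69 N·m counterclockwise.
Net moment of existing loads = 112.9 N·m counterclockwise.
The sack of grain weighs 24.5 × 9.81 = 240.3 N and must supply an equal clockwise moment, so its lever arm about the fulcrum is 112.9 / 240.3 = 0.47 m.
That puts it at 1.25 − 0.47 = 0.78 m from the right end.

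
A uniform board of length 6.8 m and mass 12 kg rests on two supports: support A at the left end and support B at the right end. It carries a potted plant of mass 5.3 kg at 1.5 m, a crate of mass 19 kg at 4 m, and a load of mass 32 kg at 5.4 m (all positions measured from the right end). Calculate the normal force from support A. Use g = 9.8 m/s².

R_A ≈ 429 N

Taking torques about support B:
Beam weight: 12 × 9.8 = 117.6 N down at 3.4 m → arm 3.4 m, τ = 117.6 × 3.4 = 399.8 N·m counterclockwise.
Potted plant: 5.3 × 9.8 = 51.94 N down at 1.5 m → arm 1.5 m, τ = 51.94 × 1.5 = 77.91 N·m counterclockwise.
Crate: 19 × 9.8 = 186.2 N down at 4 m → arm 4 m, τ = 186.2 × 4 = 744.8 N·m counterclockwise.
Load: 32 × 9.8 = 313.6 N down at 5.4 m → arm 5.4 m, τ = 313.6 × 5.4 = 1693 N·m counterclockwise.
Net load moment about support B = 2916 N·m counterclockwise.
Reaction R at support A is upward at 6.8 m, arm 6.8 m → moment R × 6.8 clockwise.
For rotational equilibrium, R × 6.8 = 2916, so R = 429 N.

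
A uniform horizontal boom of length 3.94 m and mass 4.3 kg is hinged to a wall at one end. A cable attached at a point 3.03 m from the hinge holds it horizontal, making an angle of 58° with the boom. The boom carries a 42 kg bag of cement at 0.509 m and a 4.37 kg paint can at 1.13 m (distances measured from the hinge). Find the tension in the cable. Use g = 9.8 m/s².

Taking torques about the hinge:
Beam weight: 4.3 × 9.8 = 42.14 N down at 1.97 m → arm 1.97 m, τ = 42.14 × 1.97 = 83.02 N·m clockwise.
Bag of cement: 42 × 9.8 = 411.6 N down at 0.509 m → arm 0.509 m, τ = 411.6 × 0.509 = 209.5 N·m clockwise.
Paint can: 4.37 × 9.8 = 42.83 N down at 1.13 m → arm 1.13 m, τ = 42.83 × 1.13 = 48.4 N·m clockwise.
Total clockwise load moment = 340.9 N·m.
The cable tension T acts at 3.03 m; only its component perpendicular to the boom, T sinθ, produces torque. sin 58° = 0.848.
Setting net torque to zero: T × 3.03 × 0.848 = 340.9 → T = 340.9 / 2.569 = 133 N.

T ≈ 133 N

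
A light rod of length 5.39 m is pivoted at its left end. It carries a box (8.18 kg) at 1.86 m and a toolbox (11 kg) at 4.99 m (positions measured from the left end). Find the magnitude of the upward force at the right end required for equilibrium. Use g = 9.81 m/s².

Choose the left end as the axis so the unknown pivot reaction has zero arm there.
Box: 8.18 × 9.81 = 80.25 N down at 1.86 m → arm 1.86 m, τ = 80.25 × 1.86 = 149.3 N·m clockwise.
Toolbox: 11 × 9.81 = 107.9 N down at 4.99 m → arm 4.99 m, τ = 107.9 × 4.99 = 538.4 N·m clockwise.
Net moment of the loads = 687.7 N·m clockwise.
The upward force F acts at the right end, arm 5.39 m, giving F × 5.39 counterclockwise.
For rotational equilibrium, F × 5.39 = 687.7, so F = 687.7 / 5.39 = 128 N.

F ≈ 128 N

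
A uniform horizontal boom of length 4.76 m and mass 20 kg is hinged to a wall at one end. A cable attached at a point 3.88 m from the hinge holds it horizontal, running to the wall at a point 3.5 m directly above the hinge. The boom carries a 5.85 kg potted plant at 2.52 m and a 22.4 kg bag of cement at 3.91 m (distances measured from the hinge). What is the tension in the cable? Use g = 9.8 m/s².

Taking torques about the hinge:
Beam weight: 20 × 9.8 = 196 N down at 2.38 m → arm 2.38 m, τ = 196 × 2.38 = 466.5 N·m clockwise.
Potted plant: 5.85 × 9.8 = 57.33 N down at 2.52 m → arm 2.52 m, τ = 57.33 × 2.52 = 144.5 N·m clockwise.
Bag of cement: 22.4 × 9.8 = 219.5 N down at 3.91 m → arm 3.91 m, τ = 219.5 × 3.91 = 858.2 N·m clockwise.
Total clockwise load moment = 1469 N·m.
The cable tension T acts at 3.88 m; only its component perpendicular to the boom, T sinθ, produces torque. sinθ = h/√(h²+d²) = 3.5/√(3.5²+3.88²) = 0.6698.
Setting net torque to zero: T × 3.88 × 0.6698 = 1469 → T = 1469 / 2.599 = 565 N.

T ≈ 565 N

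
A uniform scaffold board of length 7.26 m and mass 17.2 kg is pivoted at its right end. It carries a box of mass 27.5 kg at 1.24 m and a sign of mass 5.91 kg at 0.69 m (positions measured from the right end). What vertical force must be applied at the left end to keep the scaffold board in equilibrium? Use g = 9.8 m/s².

Choose the right end as the axis so the unknown pivot reaction has zero arm there.
Beam weight: 17.2 × 9.8 = 168.6 N down at 3.63 m → arm 3.63 m, τ = 168.6 × 3.63 = 612 N·m counterclockwise.
Box: 27.5 × 9.8 = 269.5 N down at 1.24 m → arm 1.24 m, τ = 269.5 × 1.24 = 334.2 N·m counterclockwise.
Sign: 5.91 × 9.8 = 57.92 N down at 0.69 m → arm 0.69 m, τ = 57.92 × 0.69 = 39.96 N·m counterclockwise.
Net moment of the loads = 986.2 N·m counterclockwise.
The upward force F acts at the left end, arm 7.26 m, giving F × 7.26 clockwise.
Στ = 0 ⇒ F × 7.26 = 986.2 ⇒ F = 986.2 / 7.26 = 136 N.

F ≈ 136 N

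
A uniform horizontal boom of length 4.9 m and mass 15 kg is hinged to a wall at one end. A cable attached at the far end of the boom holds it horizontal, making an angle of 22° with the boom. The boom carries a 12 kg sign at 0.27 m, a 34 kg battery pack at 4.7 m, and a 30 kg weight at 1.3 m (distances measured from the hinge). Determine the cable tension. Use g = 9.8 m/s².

Choose the hinge as the axis so the unknown hinge reaction has zero arm there.
Beam weight: 15 × 9.8 = 147 N down at 2.45 m → arm 2.45 m, τ = 147 × 2.45 = 360.2 N·m clockwise.
Sign: 12 × 9.8 = 117.6 N down at 0.27 m → arm 0.27 m, τ = 117.6 × 0.27 = 31.75 N·m clockwise.
Battery pack: 34 × 9.8 = 333.2 N down at 4.7 m → arm 4.7 m, τ = 333.2 × 4.7 = 1566 N·m clockwise.
Weight: 30 × 9.8 = 294 N down at 1.3 m → arm 1.3 m, τ = 294 × 1.3 = 382.2 N·m clockwise.
Total clockwise load moment = 2340 N·m.
The cable tension T acts at 4.9 m; only its component perpendicular to the boom, T sinθ, produces torque. sin 22° = 0.3746.
Στ = 0 ⇒ T × 4.9 × 0.3746 = 2340 ⇒ T = 2340 / 1.836 = 1270 N.

T ≈ 1270 N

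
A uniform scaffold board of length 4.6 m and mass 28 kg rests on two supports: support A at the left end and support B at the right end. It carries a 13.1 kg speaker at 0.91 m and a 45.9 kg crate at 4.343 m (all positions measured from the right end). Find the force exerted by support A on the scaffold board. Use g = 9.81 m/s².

Choose support B as the axis so its reaction then has zero moment arm.
Beam weight: 28 × 9.81 = 274.7 N down at 2.3 m → arm 2.3 m, τ = 274.7 × 2.3 = 631.8 N·m counterclockwise.
Speaker: 13.1 × 9.81 = 128.5 N down at 0.91 m → arm 0.91 m, τ = 128.5 × 0.91 = 116.9 N·m counterclockwise.
Crate: 45.9 × 9.81 = 450.3 N down at 4.343 m → arm 4.343 m, τ = 450.3 × 4.343 = 1956 N·m counterclockwise.
Net load moment about support B = 2705 N·m counterclockwise.
Reaction R at support A is upward at 4.6 m, arm 4.6 m → moment R × 4.6 clockwise.
Balancing moments: R × 4.6 = 2705, giving R = 588 N.

R_A ≈ 588 N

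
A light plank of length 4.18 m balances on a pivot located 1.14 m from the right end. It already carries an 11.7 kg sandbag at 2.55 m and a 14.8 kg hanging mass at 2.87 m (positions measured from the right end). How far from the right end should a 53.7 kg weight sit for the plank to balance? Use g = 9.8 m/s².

Take moments about the pivot (at 1.14 m from the right end).
Sandbag: 11.7 × 9.8 = 114.7 N down at 2.55 m → arm 1.41 m, τ = 114.7 × 1.41 = 161.7 N·m counterclockwise.
Hanging mass: 14.8 × 9.8 = 145 N down at 2.87 m → arm 1.73 m, τ = 145 × 1.73 = 250.8 N·m counterclockwise.
Net moment of existing loads = 412.5 N·m counterclockwise.
The weight weighs 53.7 × 9.8 = 526.3 N and must supply an equal clockwise moment, so its lever arm about the pivot is 412.5 / 526.3 = 0.784 m.
That puts it at 1.14 − 0.784 = 0.356 m from the right end.

x ≈ 0.356 m from the right end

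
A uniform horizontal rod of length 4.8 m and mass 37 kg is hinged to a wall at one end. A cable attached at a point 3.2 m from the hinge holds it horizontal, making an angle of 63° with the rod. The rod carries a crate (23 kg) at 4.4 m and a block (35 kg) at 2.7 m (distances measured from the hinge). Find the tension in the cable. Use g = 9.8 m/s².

T ≈ 978 N

Take moments about the hinge.
Beam weight: 37 × 9.8 = 362.6 N down at 2.4 m → arm 2.4 m, τ = 362.6 × 2.4 = 870.2 N·m clockwise.
Crate: 23 × 9.8 = 225.4 N down at 4.4 m → arm 4.4 m, τ = 225.4 × 4.4 = 991.8 N·m clockwise.
Block: 35 × 9.8 = 343 N down at 2.7 m → arm 2.7 m, τ = 343 × 2.7 = 926.1 N·m clockwise.
Total clockwise load moment = 2788 N·m.
The cable tension T acts at 3.2 m; only its component perpendicular to the rod, T sinθ, produces torque. sin 63° = 0.891.
Setting net torque to zero: T × 3.2 × 0.891 = 2788 → T = 2788 / 2.851 = 978 N.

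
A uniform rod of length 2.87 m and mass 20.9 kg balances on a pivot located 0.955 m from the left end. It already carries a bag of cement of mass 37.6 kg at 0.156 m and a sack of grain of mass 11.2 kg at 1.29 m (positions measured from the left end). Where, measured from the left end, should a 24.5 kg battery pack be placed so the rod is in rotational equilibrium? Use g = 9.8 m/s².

x ≈ 1.62 m from the left end

Choose the pivot (at 0.955 m from the left end) as the axis so the support reaction has zero arm there.
Beam weight: 20.9 × 9.8 = 204.8 N down at 1.435 m → arm 0.48 m, τ = 204.8 × 0.48 = 98.3 N·m clockwise.
Bag of cement: 37.6 × 9.8 = 368.5 N down at 0.156 m → arm 0.799 m, τ = 368.5 × 0.799 = 294.4 N·m counterclockwise.
Sack of grain: 11.2 × 9.8 = 109.8 N down at 1.29 m → arm 0.335 m, τ = 109.8 × 0.335 = 36.78 N·m clockwise.
Net moment of existing loads = 159.3 N·m counterclockwise.
The battery pack weighs 24.5 × 9.8 = 240.1 N and must supply an equal clockwise moment, so its lever arm about the pivot is 159.3 / 240.1 = 0.663 m.
That puts it at 0.955 + 0.663 = 1.62 m from the left end.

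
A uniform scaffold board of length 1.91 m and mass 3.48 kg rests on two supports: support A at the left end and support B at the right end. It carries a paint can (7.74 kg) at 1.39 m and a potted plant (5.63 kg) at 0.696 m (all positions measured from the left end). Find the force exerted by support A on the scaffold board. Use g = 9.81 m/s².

Take moments about support B.
Beam weight: 3.48 × 9.81 = 34.14 N down at 0.955 m → arm 0.955 m, τ = 34.14 × 0.955 = 32.6 N·m counterclockwise.
Paint can: 7.74 × 9.81 = 75.93 N down at 1.39 m → arm 0.52 m, τ = 75.93 × 0.52 = 39.48 N·m counterclockwise.
Potted plant: 5.63 × 9.81 = 55.23 N down at 0.696 m → arm 1.214 m, τ = 55.23 × 1.214 = 67.05 N·m counterclockwise.
Net load moment about support B = 139.1 N·m counterclockwise.
Reaction R at support A is upward at 0 m, arm 1.91 m → moment R × 1.91 clockwise.
For rotational equilibrium, R × 1.91 = 139.1, so R = 72.8 N.

R_A ≈ 72.8 N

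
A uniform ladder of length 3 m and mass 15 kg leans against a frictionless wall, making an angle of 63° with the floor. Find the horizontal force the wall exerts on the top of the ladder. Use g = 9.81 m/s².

Sum moments about the foot of the ladder (the floor normal and friction both act there and drop out).
Ladder weight 15×9.81 = 147.2 N acts at 1.5 m along the ladder; its horizontal arm is 1.5·cos63° = 0.681 m → τ = 100.2 N·m clockwise.
Wall normal N acts horizontally at the top; its moment arm is the height L sinθ = 3·sin63° = 2.673 m, counterclockwise.
For rotational equilibrium, N × 2.673 = 100.2, so N = 37.5 N.

N_wall ≈ 37.5 N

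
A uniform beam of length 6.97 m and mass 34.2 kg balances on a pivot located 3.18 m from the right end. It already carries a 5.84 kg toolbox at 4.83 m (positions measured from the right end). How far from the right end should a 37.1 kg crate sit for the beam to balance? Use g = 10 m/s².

Sum moments about the pivot (at 3.18 m from the right end) (the support reaction has zero arm there).
Beam weight: 34.2 × 10 = 342 N down at 3.485 m → arm 0.305 m, τ = 342 × 0.305 = 104.3 N·m counterclockwise.
Toolbox: 5.84 × 10 = 58.4 N down at 4.83 m → arm 1.65 m, τ = 58.4 × 1.65 = 96.36 N·m counterclockwise.
Net moment of existing loads = 200.7 N·m counterclockwise.
The crate weighs 37.1 × 10 = 371 N and must supply an equal clockwise moment, so its lever arm about the pivot is 200.7 / 371 = 0.541 m.
That puts it at 3.18 − 0.541 = 2.64 m from the right end.

x ≈ 2.64 m from the right end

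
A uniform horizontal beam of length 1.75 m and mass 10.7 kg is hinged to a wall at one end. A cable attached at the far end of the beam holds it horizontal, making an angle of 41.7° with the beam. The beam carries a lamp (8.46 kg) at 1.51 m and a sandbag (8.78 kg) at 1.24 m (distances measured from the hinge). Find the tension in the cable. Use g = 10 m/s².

T ≈ 284 N

Take moments about the hinge.
Beam weight: 10.7 × 10 = 107 N down at 0.875 m → arm 0.875 m, τ = 107 × 0.875 = 93.62 N·m clockwise.
Lamp: 8.46 × 10 = 84.6 N down at 1.51 m → arm 1.51 m, τ = 84.6 × 1.51 = 127.7 N·m clockwise.
Sandbag: 8.78 × 10 = 87.8 N down at 1.24 m → arm 1.24 m, τ = 87.8 × 1.24 = 108.9 N·m clockwise.
Total clockwise load moment = 330.2 N·m.
The cable tension T acts at 1.75 m; only its component perpendicular to the beam, T sinθ, produces torque. sin 41.7° = 0.6652.
Balancing moments: T × 1.75 × 0.6652 = 330.2, giving T = 330.2 / 1.164 = 284 N.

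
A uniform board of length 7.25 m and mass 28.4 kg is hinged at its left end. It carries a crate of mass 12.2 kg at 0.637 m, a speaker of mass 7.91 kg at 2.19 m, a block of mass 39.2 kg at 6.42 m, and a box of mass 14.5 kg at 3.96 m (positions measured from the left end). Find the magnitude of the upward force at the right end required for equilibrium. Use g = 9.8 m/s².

F ≈ 591 N

Taking torques about the left end:
Beam weight: 28.4 × 9.8 = 278.3 N down at 3.625 m → arm 3.625 m, τ = 278.3 × 3.625 = 1009 N·m clockwise.
Crate: 12.2 × 9.8 = 119.6 N down at 0.637 m → arm 0.637 m, τ = 119.6 × 0.637 = 76.19 N·m clockwise.
Speaker: 7.91 × 9.8 = 77.52 N down at 2.19 m → arm 2.19 m, τ = 77.52 × 2.19 = 169.8 N·m clockwise.
Block: 39.2 × 9.8 = 384.2 N down at 6.42 m → arm 6.42 m, τ = 384.2 × 6.42 = 2467 N·m clockwise.
Box: 14.5 × 9.8 = 142.1 N down at 3.96 m → arm 3.96 m, τ = 142.1 × 3.96 = 562.7 N·m clockwise.
Net moment of the loads = 4285 N·m clockwise.
The upward force F acts at the right end, arm 7.25 m, giving F × 7.25 counterclockwise.
Balancing moments: F × 7.25 = 4285, giving F = 4285 / 7.25 = 591 N.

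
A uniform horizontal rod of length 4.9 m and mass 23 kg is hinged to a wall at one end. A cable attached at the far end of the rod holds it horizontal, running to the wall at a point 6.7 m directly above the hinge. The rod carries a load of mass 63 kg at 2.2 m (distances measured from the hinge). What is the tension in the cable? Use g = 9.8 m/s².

T ≈ 483 N

About the hinge:
Beam weight: 23 × 9.8 = 225.4 N down at 2.45 m → arm 2.45 m, τ = 225.4 × 2.45 = 552.2 N·m clockwise.
Load: 63 × 9.8 = 617.4 N down at 2.2 m → arm 2.2 m, τ = 617.4 × 2.2 = 1358 N·m clockwise.
Total clockwise load moment = 1910 N·m.
The cable tension T acts at 4.9 m; only its component perpendicular to the rod, T sinθ, produces torque. sinθ = h/√(h²+d²) = 6.7/√(6.7²+4.9²) = 0.8072.
For rotational equilibrium, T × 4.9 × 0.8072 = 1910, so T = 1910 / 3.955 = 483 N.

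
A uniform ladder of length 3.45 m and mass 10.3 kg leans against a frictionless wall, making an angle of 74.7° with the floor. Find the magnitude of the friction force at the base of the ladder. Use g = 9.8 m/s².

f ≈ 13.8 N

Taking torques about the foot of the ladder:
Ladder weight 10.3×9.8 = 100.9 N acts at 1.725 m along the ladder; its horizontal arm is 1.725·cos74.7° = 0.4552 m → τ = 45.93 N·m clockwise.
Wall normal N acts horizontally at the top; its moment arm is the height L sinθ = 3.45·sin74.7° = 3.328 m, counterclockwise.
Balancing moments: N × 3.328 = 45.93, giving N = 13.8 N.
ΣFx = 0: friction at the foot balances the wall's push, so f = N_wall = 13.8 N.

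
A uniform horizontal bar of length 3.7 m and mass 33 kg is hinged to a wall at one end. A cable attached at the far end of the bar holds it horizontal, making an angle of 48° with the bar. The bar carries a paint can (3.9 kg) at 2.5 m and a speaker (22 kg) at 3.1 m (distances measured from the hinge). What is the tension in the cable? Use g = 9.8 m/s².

About the hinge:
Beam weight: 33 × 9.8 = 323.4 N down at 1.85 m → arm 1.85 m, τ = 323.4 × 1.85 = 598.3 N·m clockwise.
Paint can: 3.9 × 9.8 = 38.22 N down at 2.5 m → arm 2.5 m, τ = 38.22 × 2.5 = 95.55 N·m clockwise.
Speaker: 22 × 9.8 = 215.6 N down at 3.1 m → arm 3.1 m, τ = 215.6 × 3.1 = 668.4 N·m clockwise.
Total clockwise load moment = 1362 N·m.
The cable tension T acts at 3.7 m; only its component perpendicular to the bar, T sinθ, produces torque. sin 48° = 0.7431.
Setting net torque to zero: T × 3.7 × 0.7431 = 1362 → T = 1362 / 2.749 = 495 N.

T ≈ 495 N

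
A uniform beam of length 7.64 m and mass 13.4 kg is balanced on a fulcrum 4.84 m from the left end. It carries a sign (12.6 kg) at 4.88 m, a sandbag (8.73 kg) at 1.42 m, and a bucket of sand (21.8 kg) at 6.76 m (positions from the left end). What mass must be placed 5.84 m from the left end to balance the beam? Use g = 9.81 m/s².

About the fulcrum (at 4.84 m from the left end):
Beam weight: 13.4 × 9.81 = 131.5 N down at 3.82 m → arm 1.02 m, τ = 131.5 × 1.02 = 134.1 N·m counterclockwise.
Sign: 12.6 × 9.81 = 123.6 N down at 4.88 m → arm 0.04 m, τ = 123.6 × 0.04 = 4.944 N·m clockwise.
Sandbag: 8.73 × 9.81 = 85.64 N down at 1.42 m → arm 3.42 m, τ = 85.64 × 3.42 = 292.9 N·m counterclockwise.
Bucket of sand: 21.8 × 9.81 = 213.9 N down at 6.76 m → arm 1.92 m, τ = 213.9 × 1.92 = 410.7 N·m clockwise.
Net moment of known loads = 11.36 N·m counterclockwise.
An unknown mass m at 5.84 m has arm 1 m; its moment is m·g·1 clockwise.
Στ = 0 ⇒ m × 9.81 × 1 = 11.36 ⇒ m = 11.36 / (9.81 × 1) = 1.16 kg.

m ≈ 1.16 kg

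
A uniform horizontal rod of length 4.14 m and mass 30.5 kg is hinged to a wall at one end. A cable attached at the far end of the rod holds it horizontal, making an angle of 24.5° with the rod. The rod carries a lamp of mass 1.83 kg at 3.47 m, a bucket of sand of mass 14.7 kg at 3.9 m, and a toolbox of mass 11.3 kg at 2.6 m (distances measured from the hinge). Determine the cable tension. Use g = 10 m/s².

T ≈ 910 N

Take moments about the hinge.
Beam weight: 30.5 × 10 = 305 N down at 2.07 m → arm 2.07 m, τ = 305 × 2.07 = 631.3 N·m clockwise.
Lamp: 1.83 × 10 = 18.3 N down at 3.47 m → arm 3.47 m, τ = 18.3 × 3.47 = 63.5 N·m clockwise.
Bucket of sand: 14.7 × 10 = 147 N down at 3.9 m → arm 3.9 m, τ = 147 × 3.9 = 573.3 N·m clockwise.
Toolbox: 11.3 × 10 = 113 N down at 2.6 m → arm 2.6 m, τ = 113 × 2.6 = 293.8 N·m clockwise.
Total clockwise load moment = 1562 N·m.
The cable tension T acts at 4.14 m; only its component perpendicular to the rod, T sinθ, produces torque. sin 24.5° = 0.4147.
Setting net torque to zero: T × 4.14 × 0.4147 = 1562 → T = 1562 / 1.717 = 910 N.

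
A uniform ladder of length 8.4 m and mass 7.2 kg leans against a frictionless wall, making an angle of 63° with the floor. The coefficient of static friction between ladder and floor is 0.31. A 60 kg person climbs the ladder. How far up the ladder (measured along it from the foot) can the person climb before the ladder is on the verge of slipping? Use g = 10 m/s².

d ≈ 5.22 m

Take moments about the foot of the ladder.
Ladder weight 7.2×10 = 72 N acts at 4.2 m along the ladder; its horizontal arm is 4.2·cos63° = 1.907 m → τ = 137.3 N·m clockwise.
Person weight 60×10 = 600 N at distance d → arm d·cos63° → τ = 600·d·0.454 clockwise.
Wall normal N at the top has arm L sinθ = 7.484 m counterclockwise, so Στ = 0 gives N·7.484 = 137.3 + 272.4·d.
ΣFy = 0 ⇒ N_floor = 672 N, so the maximum friction is μ_s·N_floor = 0.31×672 = 208.3 N. ΣFx = 0 ⇒ N_wall = f, so at the slipping point N = 208.3 N.
Substituting: 208.3×7.484 = 137.3 + 272.4·d ⇒ d = (1559 − 137.3) / 272.4 = 5.22 m.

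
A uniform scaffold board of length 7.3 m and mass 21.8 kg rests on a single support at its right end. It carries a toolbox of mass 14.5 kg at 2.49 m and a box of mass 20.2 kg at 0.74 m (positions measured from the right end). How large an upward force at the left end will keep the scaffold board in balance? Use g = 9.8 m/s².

Choose the right end as the axis so the unknown pivot reaction has zero arm there.
Beam weight: 21.8 × 9.8 = 213.6 N down at 3.65 m → arm 3.65 m, τ = 213.6 × 3.65 = 779.6 N·m counterclockwise.
Toolbox: 14.5 × 9.8 = 142.1 N down at 2.49 m → arm 2.49 m, τ = 142.1 × 2.49 = 353.8 N·m counterclockwise.
Box: 20.2 × 9.8 = 198 N down at 0.74 m → arm 0.74 m, τ = 198 × 0.74 = 146.5 N·m counterclockwise.
Net moment of the loads = 1280 N·m counterclockwise.
The upward force F acts at the left end, arm 7.3 m, giving F × 7.3 clockwise.
Setting net torque to zero: F × 7.3 = 1280 → F = 1280 / 7.3 = 175 N.

F ≈ 175 N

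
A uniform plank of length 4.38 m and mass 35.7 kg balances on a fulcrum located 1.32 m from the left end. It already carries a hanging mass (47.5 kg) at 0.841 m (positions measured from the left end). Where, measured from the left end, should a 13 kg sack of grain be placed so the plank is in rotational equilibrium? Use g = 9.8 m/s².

x ≈ 0.681 m from the left end

Choose the fulcrum (at 1.32 m from the left end) as the axis so the support reaction has zero arm there.
Beam weight: 35.7 × 9.8 = 349.9 N down at 2.19 m → arm 0.87 m, τ = 349.9 × 0.87 = 304.4 N·m clockwise.
Hanging mass: 47.5 × 9.8 = 465.5 N down at 0.841 m → arm 0.479 m, τ = 465.5 × 0.479 = 223 N·m counterclockwise.
Net moment of existing loads = 81.4 N·m clockwise.
The sack of grain weighs 13 × 9.8 = 127.4 N and must supply an equal counterclockwise moment, so its lever arm about the fulcrum is 81.4 / 127.4 = 0.639 m.
That puts it at 1.32 − 0.639 = 0.681 m from the left end.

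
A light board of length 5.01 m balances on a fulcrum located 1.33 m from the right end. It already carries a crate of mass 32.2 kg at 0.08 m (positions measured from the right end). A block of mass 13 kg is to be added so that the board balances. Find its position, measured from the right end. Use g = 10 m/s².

x ≈ 4.43 m from the right end

Sum moments about the fulcrum (at 1.33 m from the right end) (the support reaction has zero arm there).
Crate: 32.2 × 10 = 322 N down at 0.08 m → arm 1.25 m, τ = 322 × 1.25 = 402.5 N·m clockwise.
Net moment of existing loads = 402.5 N·m clockwise.
The block weighs 13 × 10 = 130 N and must supply an equal counterclockwise moment, so its lever arm about the fulcrum is 402.5 / 130 = 3.1 m.
That puts it at 1.33 + 3.1 = 4.43 m from the right end.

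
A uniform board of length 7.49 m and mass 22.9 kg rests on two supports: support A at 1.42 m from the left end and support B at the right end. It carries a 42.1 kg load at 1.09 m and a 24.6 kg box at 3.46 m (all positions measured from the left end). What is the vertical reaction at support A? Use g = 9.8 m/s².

Choose support B as the axis so its reaction then has zero moment arm.
Beam weight: 22.9 × 9.8 = 224.4 N down at 3.745 m → arm 3.745 m, τ = 224.4 × 3.745 = 840.4 N·m counterclockwise.
Load: 42.1 × 9.8 = 412.6 N down at 1.09 m → arm 6.4 m, τ = 412.6 × 6.4 = 2641 N·m counterclockwise.
Box: 24.6 × 9.8 = 241.1 N down at 3.46 m → arm 4.03 m, τ = 241.1 × 4.03 = 971.6 N·m counterclockwise.
Net load moment about support B = 4453 N·m counterclockwise.
Reaction R at support A is upward at 1.42 m, arm 6.07 m → moment R × 6.07 clockwise.
Balancing moments: R × 6.07 = 4453, giving R = 734 N.

R_A ≈ 734 N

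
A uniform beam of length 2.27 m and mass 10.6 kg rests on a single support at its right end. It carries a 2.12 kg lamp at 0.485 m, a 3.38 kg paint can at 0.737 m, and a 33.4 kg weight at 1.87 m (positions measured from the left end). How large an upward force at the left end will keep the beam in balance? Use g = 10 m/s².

Sum moments about the right end (the unknown pivot reaction has zero arm there).
Beam weight: 10.6 × 10 = 106 N down at 1.135 m → arm 1.135 m, τ = 106 × 1.135 = 120.3 N·m counterclockwise.
Lamp: 2.12 × 10 = 21.2 N down at 0.485 m → arm 1.785 m, τ = 21.2 × 1.785 = 37.84 N·m counterclockwise.
Paint can: 3.38 × 10 = 33.8 N down at 0.737 m → arm 1.533 m, τ = 33.8 × 1.533 = 51.82 N·m counterclockwise.
Weight: 33.4 × 10 = 334 N down at 1.87 m → arm 0.4 m, τ = 334 × 0.4 = 133.6 N·m counterclockwise.
Net moment of the loads = 343.6 N·m counterclockwise.
The upward force F acts at the left end, arm 2.27 m, giving F × 2.27 clockwise.
Setting net torque to zero: F × 2.27 = 343.6 → F = 343.6 / 2.27 = 151 N.

F ≈ 151 N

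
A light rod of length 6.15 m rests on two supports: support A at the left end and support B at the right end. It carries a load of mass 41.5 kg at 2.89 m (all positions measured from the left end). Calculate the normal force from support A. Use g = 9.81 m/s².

R_A ≈ 216 N

Sum moments about support B (its reaction then has zero moment arm).
Load: 41.5 × 9.81 = 407.1 N down at 2.89 m → arm 3.26 m, τ = 407.1 × 3.26 = 1327 N·m counterclockwise.
Net load moment about support B = 1327 N·m counterclockwise.
Reaction R at support A is upward at 0 m, arm 6.15 m → moment R × 6.15 clockwise.
Balancing moments: R × 6.15 = 1327, giving R = 216 N.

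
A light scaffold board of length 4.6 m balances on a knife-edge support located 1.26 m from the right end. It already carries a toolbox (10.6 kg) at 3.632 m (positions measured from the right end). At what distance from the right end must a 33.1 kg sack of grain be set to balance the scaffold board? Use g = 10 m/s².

Taking torques about the knife-edge support (at 1.26 m from the right end):
Toolbox: 10.6 × 10 = 106 N down at 3.632 m → arm 2.372 m, τ = 106 × 2.372 = 251.4 N·m counterclockwise.
Net moment of existing loads = 251.4 N·m counterclockwise.
The sack of grain weighs 33.1 × 10 = 331 N and must supply an equal clockwise moment, so its lever arm about the knife-edge support is 251.4 / 331 = 0.76 m.
That puts it at 1.26 − 0.76 = 0.5 m from the right end.

x ≈ 0.5 m from the right end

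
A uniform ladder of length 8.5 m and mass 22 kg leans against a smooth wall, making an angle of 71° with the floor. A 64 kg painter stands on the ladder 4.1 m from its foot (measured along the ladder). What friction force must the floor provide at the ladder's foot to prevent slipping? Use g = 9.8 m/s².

f ≈ 141 N

About the foot of the ladder:
Ladder weight 22×9.8 = 215.6 N acts at 4.25 m along the ladder; its horizontal arm is 4.25·cos71° = 1.384 m → τ = 298.4 N·m clockwise.
Painter: 64×9.8 = 627.2 N at 4.1 m → arm 1.335 m → τ = 837.3 N·m clockwise.
Wall normal N acts horizontally at the top; its moment arm is the height L sinθ = 8.5·sin71° = 8.037 m, counterclockwise.
Setting net torque to zero: N × 8.037 = 1136 → N = 141 N.
ΣFx = 0: friction at the foot balances the wall's push, so f = N_wall = 141 N.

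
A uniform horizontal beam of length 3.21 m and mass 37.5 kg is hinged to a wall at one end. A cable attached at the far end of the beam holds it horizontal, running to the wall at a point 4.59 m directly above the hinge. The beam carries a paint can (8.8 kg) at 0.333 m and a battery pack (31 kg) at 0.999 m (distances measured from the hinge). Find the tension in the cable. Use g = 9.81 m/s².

Sum moments about the hinge (the unknown hinge reaction has zero arm there).
Beam weight: 37.5 × 9.81 = 367.9 N down at 1.605 m → arm 1.605 m, τ = 367.9 × 1.605 = 590.5 N·m clockwise.
Paint can: 8.8 × 9.81 = 86.33 N down at 0.333 m → arm 0.333 m, τ = 86.33 × 0.333 = 28.75 N·m clockwise.
Battery pack: 31 × 9.81 = 304.1 N down at 0.999 m → arm 0.999 m, τ = 304.1 × 0.999 = 303.8 N·m clockwise.
Total clockwise load moment = 923 N·m.
The cable tension T acts at 3.21 m; only its component perpendicular to the beam, T sinθ, produces torque. sinθ = h/√(h²+d²) = 4.59/√(4.59²+3.21²) = 0.8195.
Setting net torque to zero: T × 3.21 × 0.8195 = 923 → T = 923 / 2.631 = 351 N.

T ≈ 351 N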